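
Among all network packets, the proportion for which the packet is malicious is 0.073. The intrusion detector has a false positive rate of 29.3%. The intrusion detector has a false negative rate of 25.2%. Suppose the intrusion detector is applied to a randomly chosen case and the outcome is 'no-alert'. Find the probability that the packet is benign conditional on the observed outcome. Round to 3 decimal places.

P(¬H | E) ≈ 0.973

Write H for 'the packet is malicious'. Prior odds H:¬H = 0.073/0.927 = 0.078749. For the 'no-alert' outcome, the likelihood ratio is 0.252/0.707 = 0.35644.
Posterior odds = 0.078749 × 0.35644 = 0.028069, so P(H|E) = 0.028069/(1+0.028069) = 0.027. Then P(¬H|E) = 1 − 0.027 = 0.973.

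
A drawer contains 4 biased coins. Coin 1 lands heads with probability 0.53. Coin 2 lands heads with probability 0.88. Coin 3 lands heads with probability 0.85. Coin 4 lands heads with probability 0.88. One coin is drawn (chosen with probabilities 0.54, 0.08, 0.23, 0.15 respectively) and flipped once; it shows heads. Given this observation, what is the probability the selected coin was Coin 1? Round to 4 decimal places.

Posterior probability ≈ 0.4184

P(heads|C1) = 0.53; P(heads|C2) = 0.88; P(heads|C3) = 0.85; P(heads|C4) = 0.88.
Prior × likelihood for each source: 0.54·0.53=0.2862, 0.08·0.88=0.07040, 0.23·0.85=0.1955, 0.15·0.88=0.1320. Summing gives P(heads) = 0.68410.
P(Coin 1 | heads) = 0.2862 / 0.68410 = 0.4184.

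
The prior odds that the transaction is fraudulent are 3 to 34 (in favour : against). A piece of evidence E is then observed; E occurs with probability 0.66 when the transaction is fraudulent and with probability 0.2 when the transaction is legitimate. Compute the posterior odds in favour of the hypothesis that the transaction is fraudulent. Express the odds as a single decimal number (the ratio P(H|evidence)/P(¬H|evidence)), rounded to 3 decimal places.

Posterior odds ≈ 0.291

Prior odds = 3/34 = 0.088235. In log-odds, ln(0.088235) = -2.4277.
Add log likelihood ratio: ln(3.3000) = 1.1939.
Posterior log-odds = -1.2338, so posterior odds = exp(-1.2338) = 0.29118.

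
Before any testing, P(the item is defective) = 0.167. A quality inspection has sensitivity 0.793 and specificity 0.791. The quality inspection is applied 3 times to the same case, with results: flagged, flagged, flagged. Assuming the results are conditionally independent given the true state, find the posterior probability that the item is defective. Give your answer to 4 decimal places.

Posterior P(H) ≈ 0.9163

Let H be the event that the item is defective; start with P(H) = 0.167. P('flagged'|H) = 0.793, P('flagged'|¬H) = 0.209.
Update on result 1 ('flagged'): P(H) ← 0.793·0.1670 / (0.793·0.1670 + 0.209·0.8330) = 0.13243/0.30653 = 0.4320.
Update on result 2 ('flagged'): P(H) ← 0.793·0.4320 / (0.793·0.4320 + 0.209·0.5680) = 0.34260/0.46131 = 0.7427.
Update on result 3 ('flagged'): P(H) ← 0.793·0.7427 / (0.793·0.7427 + 0.209·0.2573) = 0.58894/0.64272 = 0.9163.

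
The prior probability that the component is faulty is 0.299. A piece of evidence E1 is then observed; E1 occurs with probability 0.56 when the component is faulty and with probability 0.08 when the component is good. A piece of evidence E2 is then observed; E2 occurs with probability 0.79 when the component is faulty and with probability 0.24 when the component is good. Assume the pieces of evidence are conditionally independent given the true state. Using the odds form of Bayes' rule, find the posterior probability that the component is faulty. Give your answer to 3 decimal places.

Posterior probability ≈ 0.908

Prior odds = 0.299/(1−0.299) = 0.42653. In log-odds, ln(0.42653) = -0.85206.
Add log likelihood ratios: ln(7.0000) + ln(3.2917) = 3.1373.
Posterior log-odds = 2.2852, so posterior odds = exp(2.2852) = 9.8280. Converting, P(H|E) = 9.8280/10.828 = 0.908.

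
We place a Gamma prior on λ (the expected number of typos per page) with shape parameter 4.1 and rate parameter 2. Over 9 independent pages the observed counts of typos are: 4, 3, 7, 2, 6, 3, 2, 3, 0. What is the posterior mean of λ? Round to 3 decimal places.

Posterior mean ≈ 3.100

The Poisson likelihood adds the total count to the shape and the number of exposure periods to the rate. Here ∑xᵢ = 30 and n = 9, so shape 4.1→34.1 and rate 2→11.
E[λ | data] = 34.1/11 = 3.100.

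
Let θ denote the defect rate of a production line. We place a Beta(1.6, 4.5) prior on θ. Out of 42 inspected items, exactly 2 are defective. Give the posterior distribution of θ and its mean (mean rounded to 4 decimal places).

Posterior: Beta(3.6, 44.5); mean ≈ 0.0748

Observing 2 successes and 40 failures updates Beta(1.6, 4.5) by adding the success and failure counts to the two shape parameters: α = 1.6+2 = 3.6, β = 4.5+40 = 44.5.
Posterior mean = α/(α+β) = 3.6/48.1 = 0.0748.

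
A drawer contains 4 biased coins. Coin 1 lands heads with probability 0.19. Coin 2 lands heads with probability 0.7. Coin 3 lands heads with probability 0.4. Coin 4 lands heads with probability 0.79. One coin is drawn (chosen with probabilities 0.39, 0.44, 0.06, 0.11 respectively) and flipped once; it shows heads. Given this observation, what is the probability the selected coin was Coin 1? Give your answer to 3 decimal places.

Tabulate prior·likelihood by source: [1] prior 0.39, lik 0.19, product 0.07410; [2] prior 0.44, lik 0.7, product 0.3080; [3] prior 0.06, lik 0.4, product 0.02400; [4] prior 0.11, lik 0.79, product 0.08690.
Normalizing constant = 0.49300; the posterior for Coin 1 is its product over the sum, 0.07410/0.49300 = 0.150.

Posterior probability ≈ 0.150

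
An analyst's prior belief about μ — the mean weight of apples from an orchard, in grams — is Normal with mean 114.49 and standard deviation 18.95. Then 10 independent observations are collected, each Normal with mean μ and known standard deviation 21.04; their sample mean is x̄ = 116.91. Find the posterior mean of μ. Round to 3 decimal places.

With known σ, the Normal prior is conjugate. Weight on the data is w = (n/σ²)/(n/σ² + 1/τ₀²) = 0.0225896/(0.0225896+0.00278472) = 0.89025.
Posterior mean = w·x̄ + (1−w)·μ₀ = 0.89025·116.91 + 0.10975·114.49 = 116.644.

Posterior mean ≈ 116.644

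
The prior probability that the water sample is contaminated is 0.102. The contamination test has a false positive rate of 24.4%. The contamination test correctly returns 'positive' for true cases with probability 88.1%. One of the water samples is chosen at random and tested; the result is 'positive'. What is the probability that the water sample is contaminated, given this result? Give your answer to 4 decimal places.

P(H | E) ≈ 0.2908

Write H for 'the water sample is contaminated'. Prior odds H:¬H = 0.102/0.898 = 0.11359. For the 'positive' outcome, the likelihood ratio is 0.881/0.244 = 3.6107.
Posterior odds = 0.11359 × 3.6107 = 0.41012, so P(H|E) = 0.41012/(1+0.41012) = 0.2908.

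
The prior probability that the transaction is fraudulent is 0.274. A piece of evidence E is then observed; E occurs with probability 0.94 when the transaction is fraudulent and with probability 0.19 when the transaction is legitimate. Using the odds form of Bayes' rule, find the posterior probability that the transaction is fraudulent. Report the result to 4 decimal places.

Posterior probability ≈ 0.6512

Prior odds = 0.274/(1−0.274) = 0.37741. In log-odds, ln(0.37741) = -0.97442.
Add log likelihood ratio: ln(4.9474) = 1.5989.
Posterior log-odds = 0.62443, so posterior odds = exp(0.62443) = 1.8672. Converting, P(H|E) = 1.8672/2.8672 = 0.6512.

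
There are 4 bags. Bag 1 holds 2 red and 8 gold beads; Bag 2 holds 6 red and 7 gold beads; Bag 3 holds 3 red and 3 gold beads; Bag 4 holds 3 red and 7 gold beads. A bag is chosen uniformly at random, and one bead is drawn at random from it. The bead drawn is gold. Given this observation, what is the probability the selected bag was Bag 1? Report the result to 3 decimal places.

Posterior probability ≈ 0.315

P(gold|Bag 1) = 0.8; P(gold|Bag 2) = 0.5385; P(gold|Bag 3) = 0.5; P(gold|Bag 4) = 0.7.
Prior × likelihood for each source: 0.25·0.8=0.2000, 0.25·0.5385=0.1346, 0.25·0.5=0.1250, 0.25·0.7=0.1750. Summing gives P(gold) = 0.63462.
P(Bag 1 | gold) = 0.2000 / 0.63462 = 0.315.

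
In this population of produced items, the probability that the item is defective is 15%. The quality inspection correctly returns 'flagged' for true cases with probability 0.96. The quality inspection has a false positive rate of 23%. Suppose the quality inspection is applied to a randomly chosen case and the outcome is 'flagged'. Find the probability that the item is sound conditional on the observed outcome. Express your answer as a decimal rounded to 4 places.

P(¬H | E) ≈ 0.5758

Write H for 'the item is defective'. Prior odds H:¬H = 0.15/0.85 = 0.17647. For the 'flagged' outcome, the likelihood ratio is 0.96/0.23 = 4.1739.
Posterior odds = 0.17647 × 4.1739 = 0.73657, so P(H|E) = 0.73657/(1+0.73657) = 0.4242. Then P(¬H|E) = 1 − 0.4242 = 0.5758.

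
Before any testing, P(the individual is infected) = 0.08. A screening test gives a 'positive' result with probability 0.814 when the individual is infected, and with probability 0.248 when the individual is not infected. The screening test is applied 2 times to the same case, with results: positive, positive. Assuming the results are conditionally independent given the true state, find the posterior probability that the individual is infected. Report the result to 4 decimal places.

With H the event that the individual is infected, the joint likelihood of the observed sequence is P(data|H) = 0.814·0.814 = 0.66260 and P(data|¬H) = 0.248·0.248 = 0.061504.
Bayes: P(H|data) = 0.08·0.66260 / (0.08·0.66260 + 0.92·0.061504) = 0.053008/0.10959 = 0.4837.

Posterior P(H) ≈ 0.4837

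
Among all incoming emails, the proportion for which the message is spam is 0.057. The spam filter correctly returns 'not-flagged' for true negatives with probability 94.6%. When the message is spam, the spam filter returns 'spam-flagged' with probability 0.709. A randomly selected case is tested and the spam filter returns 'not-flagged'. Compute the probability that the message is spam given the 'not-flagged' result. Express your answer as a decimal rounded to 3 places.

P(H | E) ≈ 0.018

Write H for 'the message is spam'. Prior odds H:¬H = 0.057/0.943 = 0.060445. For the 'not-flagged' outcome, the likelihood ratio is 0.291/0.946 = 0.30761.
Posterior odds = 0.060445 × 0.30761 = 0.018594, so P(H|E) = 0.018594/(1+0.018594) = 0.018.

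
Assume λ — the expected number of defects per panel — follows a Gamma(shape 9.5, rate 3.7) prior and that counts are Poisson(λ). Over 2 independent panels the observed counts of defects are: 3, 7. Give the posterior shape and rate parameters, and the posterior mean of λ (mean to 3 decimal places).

Posterior: Gamma(shape=19.5, rate=5.7); mean ≈ 3.421

The Poisson likelihood adds the total count to the shape and the number of exposure periods to the rate. Here ∑xᵢ = 10 and n = 2, so shape 9.5→19.5 and rate 3.7→5.7.
E[λ | data] = 19.5/5.7 = 3.421.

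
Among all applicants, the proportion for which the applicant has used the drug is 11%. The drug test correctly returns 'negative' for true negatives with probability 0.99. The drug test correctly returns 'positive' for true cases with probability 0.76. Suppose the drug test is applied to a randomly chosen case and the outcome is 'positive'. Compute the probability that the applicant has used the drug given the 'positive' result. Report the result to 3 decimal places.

Write H for 'the applicant has used the drug'. Prior odds H:¬H = 0.11/0.89 = 0.12360. For the 'positive' outcome, the likelihood ratio is 0.76/0.01 = 76.000.
Posterior odds = 0.12360 × 76.000 = 9.3933, so P(H|E) = 9.3933/(1+9.3933) = 0.904.

P(H | E) ≈ 0.904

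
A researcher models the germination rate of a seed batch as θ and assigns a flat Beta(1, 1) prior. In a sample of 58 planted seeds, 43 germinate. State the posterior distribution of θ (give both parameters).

Posterior: Beta(44, 16)

Observing 43 successes and 15 failures updates Beta(1, 1) by adding the success and failure counts to the two shape parameters: α = 1+43 = 44, β = 1+15 = 16.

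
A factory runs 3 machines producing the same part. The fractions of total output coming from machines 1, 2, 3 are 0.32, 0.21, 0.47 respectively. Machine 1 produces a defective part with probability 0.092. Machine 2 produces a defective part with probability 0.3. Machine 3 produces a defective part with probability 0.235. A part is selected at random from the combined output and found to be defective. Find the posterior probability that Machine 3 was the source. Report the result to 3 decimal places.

Posterior probability ≈ 0.544

Tabulate prior·likelihood by source: [1] prior 0.32, lik 0.092, product 0.02944; [2] prior 0.21, lik 0.3, product 0.06300; [3] prior 0.47, lik 0.235, product 0.1104.
Normalizing constant = 0.20289; the posterior for Machine 3 is its product over the sum, 0.1104/0.20289 = 0.544.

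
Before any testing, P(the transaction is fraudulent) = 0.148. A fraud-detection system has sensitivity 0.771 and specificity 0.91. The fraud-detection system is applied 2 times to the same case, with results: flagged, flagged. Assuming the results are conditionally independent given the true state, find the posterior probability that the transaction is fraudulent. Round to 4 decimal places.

Posterior P(H) ≈ 0.9273

With H the event that the transaction is fraudulent, the joint likelihood of the observed sequence is P(data|H) = 0.771·0.771 = 0.59444 and P(data|¬H) = 0.09·0.09 = 0.0081000.
Bayes: P(H|data) = 0.148·0.59444 / (0.148·0.59444 + 0.852·0.0081000) = 0.087977/0.094878 = 0.9273.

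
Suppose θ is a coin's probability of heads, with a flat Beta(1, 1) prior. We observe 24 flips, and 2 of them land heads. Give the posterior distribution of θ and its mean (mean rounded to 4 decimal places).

Posterior: Beta(3, 23); mean ≈ 0.1154

Observing 2 successes and 22 failures updates Beta(1, 1) by adding the success and failure counts to the two shape parameters: α = 1+2 = 3, β = 1+22 = 23.
E[θ | data] = 3/(3+23) = 0.1154.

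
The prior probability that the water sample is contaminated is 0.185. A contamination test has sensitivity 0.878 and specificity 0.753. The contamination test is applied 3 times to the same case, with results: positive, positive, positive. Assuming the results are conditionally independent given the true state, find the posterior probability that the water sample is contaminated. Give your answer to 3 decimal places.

With H the event that the water sample is contaminated, the joint likelihood of the observed sequence is P(data|H) = 0.878·0.878·0.878 = 0.67684 and P(data|¬H) = 0.247·0.247·0.247 = 0.015069.
Bayes: P(H|data) = 0.185·0.67684 / (0.185·0.67684 + 0.815·0.015069) = 0.12521/0.13750 = 0.9107.

Posterior P(H) ≈ 0.911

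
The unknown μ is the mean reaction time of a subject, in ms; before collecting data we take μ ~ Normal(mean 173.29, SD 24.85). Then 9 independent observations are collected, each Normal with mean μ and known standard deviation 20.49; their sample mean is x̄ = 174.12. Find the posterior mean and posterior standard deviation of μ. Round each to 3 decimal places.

Prior precision 1/τ₀² = 1/24.85² = 0.00161937; data precision n/σ² = 9/20.49² = 0.0214367.
Posterior precision = 0.00161937 + 0.0214367 = 0.0230561, giving posterior SD = 1/√0.0230561 = 6.586.
Posterior mean = (0.00161937·173.29 + 0.0214367·174.12) / 0.0230561 = 174.062.

Posterior mean ≈ 174.062; posterior SD ≈ 6.586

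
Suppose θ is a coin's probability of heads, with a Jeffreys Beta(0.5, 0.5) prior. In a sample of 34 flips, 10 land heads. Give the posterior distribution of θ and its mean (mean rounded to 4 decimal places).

Posterior: Beta(10.5, 24.5); mean ≈ 0.3000

Observing 10 successes and 24 failures updates Beta(0.5, 0.5) by adding the success and failure counts to the two shape parameters: α = 0.5+10 = 10.5, β = 0.5+24 = 24.5.
Posterior mean = α/(α+β) = 10.5/35 = 0.3000.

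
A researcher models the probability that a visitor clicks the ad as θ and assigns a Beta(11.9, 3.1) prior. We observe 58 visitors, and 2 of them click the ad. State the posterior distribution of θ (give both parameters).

Posterior: Beta(13.9, 59.1)

The binomial likelihood is conjugate to the Beta prior: with 2 successes and 56 failures, the posterior is Beta(11.9+2, 3.1+56) = Beta(13.9, 59.1).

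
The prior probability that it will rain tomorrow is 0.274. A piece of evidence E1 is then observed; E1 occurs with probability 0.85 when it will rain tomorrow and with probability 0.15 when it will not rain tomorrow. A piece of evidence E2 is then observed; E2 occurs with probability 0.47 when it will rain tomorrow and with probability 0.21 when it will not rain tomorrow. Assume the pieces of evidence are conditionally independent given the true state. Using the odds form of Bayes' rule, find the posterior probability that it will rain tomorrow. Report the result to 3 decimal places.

Posterior probability ≈ 0.827

Prior odds = 0.274/(1−0.274) = 0.37741.
Likelihood ratio for E1 = 0.85/0.15 = 5.6667.
Likelihood ratio for E2 = 0.47/0.21 = 2.2381.
Posterior odds = prior odds × LR₁ × LR₂ = 4.7865.
Posterior probability = odds/(1+odds) = 4.7865/5.7865 = 0.827.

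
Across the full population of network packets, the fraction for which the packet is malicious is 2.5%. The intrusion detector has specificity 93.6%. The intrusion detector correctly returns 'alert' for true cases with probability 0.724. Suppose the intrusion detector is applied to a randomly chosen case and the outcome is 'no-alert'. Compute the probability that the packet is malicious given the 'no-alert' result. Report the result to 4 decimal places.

P(H | E) ≈ 0.0075

Let H be the event that the packet is malicious. P(H) = 0.025, so P(¬H) = 0.975. With E the 'no-alert' result, P(E|H) = 0.276 and P(E|¬H) = 0.936.
P(E) = 0.276·0.025 + 0.936·0.975 = 0.0069000 + 0.91260 = 0.91950.
By Bayes' theorem, P(H|E) = 0.0069000 / 0.91950 = 0.0075.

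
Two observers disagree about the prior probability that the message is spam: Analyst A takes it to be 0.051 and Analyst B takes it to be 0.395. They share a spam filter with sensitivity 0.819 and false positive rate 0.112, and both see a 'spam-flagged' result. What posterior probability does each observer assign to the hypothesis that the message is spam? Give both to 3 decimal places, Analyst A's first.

Analyst A: 0.282; Analyst B: 0.827

P('+'|H) = 0.819, P('+'|¬H) = 0.112.
Analyst A: numerator 0.819·0.051 = 0.041769; evidence = 0.041769+0.112·0.949 = 0.14806; posterior = 0.282.
Analyst B: numerator 0.819·0.395 = 0.32350; evidence = 0.32350+0.112·0.605 = 0.39126; posterior = 0.827.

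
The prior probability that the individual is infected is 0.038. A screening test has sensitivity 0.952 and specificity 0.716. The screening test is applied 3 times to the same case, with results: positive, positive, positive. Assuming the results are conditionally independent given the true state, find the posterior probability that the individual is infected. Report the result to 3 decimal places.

With H the event that the individual is infected, the joint likelihood of the observed sequence is P(data|H) = 0.952·0.952·0.952 = 0.86280 and P(data|¬H) = 0.284·0.284·0.284 = 0.022906.
Bayes: P(H|data) = 0.038·0.86280 / (0.038·0.86280 + 0.962·0.022906) = 0.032786/0.054822 = 0.5980.

Posterior P(H) ≈ 0.598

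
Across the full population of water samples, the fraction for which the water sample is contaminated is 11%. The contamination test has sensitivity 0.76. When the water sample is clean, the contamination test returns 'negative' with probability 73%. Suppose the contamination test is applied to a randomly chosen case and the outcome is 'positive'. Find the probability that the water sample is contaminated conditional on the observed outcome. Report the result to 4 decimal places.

P(H | E) ≈ 0.2581

Let H be the event that the water sample is contaminated. P(H) = 0.11, so P(¬H) = 0.89. With E the 'positive' result, P(E|H) = 0.76 and P(E|¬H) = 0.27.
P(E) = 0.76·0.11 + 0.27·0.89 = 0.083600 + 0.24030 = 0.32390.
By Bayes' theorem, P(H|E) = 0.083600 / 0.32390 = 0.2581.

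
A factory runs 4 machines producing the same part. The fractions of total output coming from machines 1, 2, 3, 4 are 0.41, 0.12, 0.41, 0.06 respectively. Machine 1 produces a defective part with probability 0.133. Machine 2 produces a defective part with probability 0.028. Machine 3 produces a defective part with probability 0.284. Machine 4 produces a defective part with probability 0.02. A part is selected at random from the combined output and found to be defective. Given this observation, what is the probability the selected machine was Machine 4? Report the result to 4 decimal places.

Tabulate prior·likelihood by source: [1] prior 0.41, lik 0.133, product 0.05453; [2] prior 0.12, lik 0.028, product 0.003360; [3] prior 0.41, lik 0.284, product 0.1164; [4] prior 0.06, lik 0.02, product 0.001200.
Normalizing constant = 0.17553; the posterior for Machine 4 is its product over the sum, 0.001200/0.17553 = 0.0068.

Posterior probability ≈ 0.0068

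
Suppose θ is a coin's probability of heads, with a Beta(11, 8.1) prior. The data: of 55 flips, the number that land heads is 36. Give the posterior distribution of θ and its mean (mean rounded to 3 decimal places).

Posterior: Beta(47, 27.1); mean ≈ 0.634

The binomial likelihood is conjugate to the Beta prior: with 36 successes and 19 failures, the posterior is Beta(11+36, 8.1+19) = Beta(47, 27.1).
E[θ | data] = 47/(47+27.1) = 0.634.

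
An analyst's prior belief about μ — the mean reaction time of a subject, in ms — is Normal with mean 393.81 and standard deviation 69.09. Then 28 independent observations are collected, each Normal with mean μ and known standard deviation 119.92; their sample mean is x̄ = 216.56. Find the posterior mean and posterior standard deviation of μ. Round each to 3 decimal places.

Posterior mean ≈ 233.779; posterior SD ≈ 21.534

Prior precision 1/τ₀² = 1/69.09² = 0.00020949; data precision n/σ² = 28/119.92² = 0.00194704.
Posterior precision = 0.00020949 + 0.00194704 = 0.00215653, giving posterior SD = 1/√0.00215653 = 21.534.
Posterior mean = (0.00020949·393.81 + 0.00194704·216.56) / 0.00215653 = 233.779.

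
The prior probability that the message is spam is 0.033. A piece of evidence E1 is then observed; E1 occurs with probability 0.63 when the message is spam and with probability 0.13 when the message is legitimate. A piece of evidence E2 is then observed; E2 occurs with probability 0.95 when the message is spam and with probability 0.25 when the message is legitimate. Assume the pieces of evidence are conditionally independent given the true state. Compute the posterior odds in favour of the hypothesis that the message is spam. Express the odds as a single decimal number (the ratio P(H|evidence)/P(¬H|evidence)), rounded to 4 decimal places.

Posterior odds ≈ 0.6284

Prior odds = 0.033/(1−0.033) = 0.034126.
Likelihood ratio for E1 = 0.63/0.13 = 4.8462.
Likelihood ratio for E2 = 0.95/0.25 = 3.8000.
Posterior odds = prior odds × LR₁ × LR₂ = 0.62845.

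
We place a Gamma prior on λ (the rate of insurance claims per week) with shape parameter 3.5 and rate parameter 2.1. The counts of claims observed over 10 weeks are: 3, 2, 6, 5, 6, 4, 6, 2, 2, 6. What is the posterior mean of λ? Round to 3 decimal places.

Total count ∑xᵢ = 42 over n = 10 weeks.
Gamma is conjugate to the Poisson likelihood: posterior is Gamma(shape = 3.5+42 = 45.5, rate = 2.1+10 = 12.1).
E[λ | data] = 45.5/12.1 = 3.760.

Posterior mean ≈ 3.760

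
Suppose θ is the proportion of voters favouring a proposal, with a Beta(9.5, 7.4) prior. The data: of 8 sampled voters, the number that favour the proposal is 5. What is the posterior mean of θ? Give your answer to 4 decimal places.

Observing 5 successes and 3 failures updates Beta(9.5, 7.4) by adding the success and failure counts to the two shape parameters: α = 9.5+5 = 14.5, β = 7.4+3 = 10.4.
E[θ | data] = 14.5/(14.5+10.4) = 0.5823.

Posterior mean ≈ 0.5823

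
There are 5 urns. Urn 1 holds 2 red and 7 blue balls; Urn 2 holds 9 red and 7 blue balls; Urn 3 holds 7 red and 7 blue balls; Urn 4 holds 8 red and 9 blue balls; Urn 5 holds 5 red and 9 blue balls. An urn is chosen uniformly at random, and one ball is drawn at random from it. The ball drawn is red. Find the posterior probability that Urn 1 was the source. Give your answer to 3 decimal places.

Posterior probability ≈ 0.105

P(red|Urn 1) = 0.2222; P(red|Urn 2) = 0.5625; P(red|Urn 3) = 0.5; P(red|Urn 4) = 0.4706; P(red|Urn 5) = 0.3571.
Prior × likelihood for each source: 0.2·0.2222=0.04444, 0.2·0.5625=0.1125, 0.2·0.5=0.1000, 0.2·0.4706=0.09412, 0.2·0.3571=0.07143. Summing gives P(red) = 0.42249.
P(Urn 1 | red) = 0.04444 / 0.42249 = 0.105.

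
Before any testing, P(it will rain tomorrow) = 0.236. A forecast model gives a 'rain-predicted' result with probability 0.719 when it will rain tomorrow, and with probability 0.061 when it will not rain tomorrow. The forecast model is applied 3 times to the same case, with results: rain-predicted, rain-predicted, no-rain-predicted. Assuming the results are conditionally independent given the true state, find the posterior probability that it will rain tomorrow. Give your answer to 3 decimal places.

With H the event that it will rain tomorrow, the joint likelihood of the observed sequence is P(data|H) = 0.719·0.719·0.281 = 0.14527 and P(data|¬H) = 0.061·0.061·0.939 = 0.0034940.
Bayes: P(H|data) = 0.236·0.14527 / (0.236·0.14527 + 0.764·0.0034940) = 0.034283/0.036952 = 0.9278.

Posterior P(H) ≈ 0.928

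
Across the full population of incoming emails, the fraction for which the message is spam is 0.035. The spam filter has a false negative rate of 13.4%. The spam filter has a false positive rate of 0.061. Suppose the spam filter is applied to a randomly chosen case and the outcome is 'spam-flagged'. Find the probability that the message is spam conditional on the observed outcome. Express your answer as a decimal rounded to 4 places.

P(H | E) ≈ 0.3399

Let H be the event that the message is spam. P(H) = 0.035, so P(¬H) = 0.965. With E the 'spam-flagged' result, P(E|H) = 0.866 and P(E|¬H) = 0.061.
P(E) = 0.866·0.035 + 0.061·0.965 = 0.030310 + 0.058865 = 0.089175.
By Bayes' theorem, P(H|E) = 0.030310 / 0.089175 = 0.3399.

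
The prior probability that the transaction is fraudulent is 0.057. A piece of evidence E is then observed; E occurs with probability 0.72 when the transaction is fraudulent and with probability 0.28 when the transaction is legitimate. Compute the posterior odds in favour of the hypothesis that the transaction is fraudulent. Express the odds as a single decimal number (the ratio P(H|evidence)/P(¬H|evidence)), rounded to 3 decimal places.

Prior odds = 0.057/(1−0.057) = 0.060445. In log-odds, ln(0.060445) = -2.8060.
Add log likelihood ratio: ln(2.5714) = 0.94446.
Posterior log-odds = -1.8616, so posterior odds = exp(-1.8616) = 0.15543.

Posterior odds ≈ 0.155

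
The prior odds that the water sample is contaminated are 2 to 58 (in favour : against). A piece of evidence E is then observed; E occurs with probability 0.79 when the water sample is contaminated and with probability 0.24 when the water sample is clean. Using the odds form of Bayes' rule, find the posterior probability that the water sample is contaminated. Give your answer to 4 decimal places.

Prior odds = 2/58 = 0.034483. In log-odds, ln(0.034483) = -3.3673.
Add log likelihood ratio: ln(3.2917) = 1.1914.
Posterior log-odds = -2.1759, so posterior odds = exp(-2.1759) = 0.11351. Converting, P(H|E) = 0.11351/1.1135 = 0.1019.

Posterior probability ≈ 0.1019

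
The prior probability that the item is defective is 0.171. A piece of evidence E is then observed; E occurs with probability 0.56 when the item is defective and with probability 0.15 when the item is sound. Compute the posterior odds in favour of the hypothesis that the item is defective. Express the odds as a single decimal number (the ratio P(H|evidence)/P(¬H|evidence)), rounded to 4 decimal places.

Posterior odds ≈ 0.7701

Prior odds = 0.171/(1−0.171) = 0.20627. In log-odds, ln(0.20627) = -1.5786.
Add log likelihood ratio: ln(3.7333) = 1.3173.
Posterior log-odds = -0.26126, so posterior odds = exp(-0.26126) = 0.77008.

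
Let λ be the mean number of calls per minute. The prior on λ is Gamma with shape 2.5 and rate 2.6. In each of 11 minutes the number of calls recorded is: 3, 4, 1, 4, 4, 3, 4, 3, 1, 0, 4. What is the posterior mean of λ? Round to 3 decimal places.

Posterior mean ≈ 2.463

The Poisson likelihood adds the total count to the shape and the number of exposure periods to the rate. Here ∑xᵢ = 31 and n = 11, so shape 2.5→33.5 and rate 2.6→13.6.
E[λ | data] = 33.5/13.6 = 2.463.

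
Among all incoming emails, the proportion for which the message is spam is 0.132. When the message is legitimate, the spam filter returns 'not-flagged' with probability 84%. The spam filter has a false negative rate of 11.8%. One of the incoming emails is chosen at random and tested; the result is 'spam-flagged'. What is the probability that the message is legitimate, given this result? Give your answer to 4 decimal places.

P(¬H | E) ≈ 0.5440

Write H for 'the message is spam'. Prior odds H:¬H = 0.132/0.868 = 0.15207. For the 'spam-flagged' outcome, the likelihood ratio is 0.882/0.16 = 5.5125.
Posterior odds = 0.15207 × 5.5125 = 0.83831, so P(H|E) = 0.83831/(1+0.83831) = 0.4560. Then P(¬H|E) = 1 − 0.4560 = 0.5440.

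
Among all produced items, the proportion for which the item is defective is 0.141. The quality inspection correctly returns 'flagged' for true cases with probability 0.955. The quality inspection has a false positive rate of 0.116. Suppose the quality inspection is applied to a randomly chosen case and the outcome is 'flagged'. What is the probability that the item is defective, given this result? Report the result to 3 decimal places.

Write H for 'the item is defective'. Prior odds H:¬H = 0.141/0.859 = 0.16414. For the 'flagged' outcome, the likelihood ratio is 0.955/0.116 = 8.2328.
Posterior odds = 0.16414 × 8.2328 = 1.3514, so P(H|E) = 1.3514/(1+1.3514) = 0.575.

P(H | E) ≈ 0.575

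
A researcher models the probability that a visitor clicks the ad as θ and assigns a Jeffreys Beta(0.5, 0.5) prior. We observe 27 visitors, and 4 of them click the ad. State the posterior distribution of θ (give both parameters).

Observing 4 successes and 23 failures updates Beta(0.5, 0.5) by adding the success and failure counts to the two shape parameters: α = 0.5+4 = 4.5, β = 0.5+23 = 23.5.

Posterior: Beta(4.5, 23.5)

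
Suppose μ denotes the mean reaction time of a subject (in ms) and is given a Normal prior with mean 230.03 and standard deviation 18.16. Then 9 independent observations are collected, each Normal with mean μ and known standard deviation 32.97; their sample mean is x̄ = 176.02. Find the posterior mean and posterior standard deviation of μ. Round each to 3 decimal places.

With known σ, the Normal prior is conjugate. Weight on the data is w = (n/σ²)/(n/σ² + 1/τ₀²) = 0.00827951/(0.00827951+0.00303227) = 0.73194.
Posterior mean = w·x̄ + (1−w)·μ₀ = 0.73194·176.02 + 0.26806·230.03 = 190.498. Posterior variance = 1/(0.00827951+0.00303227) = 88.4034, so SD = 9.402.

Posterior mean ≈ 190.498; posterior SD ≈ 9.402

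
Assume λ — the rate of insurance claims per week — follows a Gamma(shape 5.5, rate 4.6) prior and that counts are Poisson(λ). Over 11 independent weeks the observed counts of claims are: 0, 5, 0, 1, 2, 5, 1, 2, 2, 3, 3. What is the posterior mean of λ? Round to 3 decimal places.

Posterior mean ≈ 1.891

Total count ∑xᵢ = 24 over n = 11 weeks.
Gamma is conjugate to the Poisson likelihood: posterior is Gamma(shape = 5.5+24 = 29.5, rate = 4.6+11 = 15.6).
E[λ | data] = 29.5/15.6 = 1.891.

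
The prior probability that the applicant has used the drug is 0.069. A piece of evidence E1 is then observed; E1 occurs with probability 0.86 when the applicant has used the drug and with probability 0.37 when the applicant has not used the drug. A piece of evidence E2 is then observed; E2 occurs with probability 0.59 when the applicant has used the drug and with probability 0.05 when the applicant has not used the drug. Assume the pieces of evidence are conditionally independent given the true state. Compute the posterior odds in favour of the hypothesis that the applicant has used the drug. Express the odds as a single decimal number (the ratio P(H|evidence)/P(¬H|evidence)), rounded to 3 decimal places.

Prior odds = 0.069/(1−0.069) = 0.074114.
Likelihood ratio for E1 = 0.86/0.37 = 2.3243.
Likelihood ratio for E2 = 0.59/0.05 = 11.800.
Posterior odds = prior odds × LR₁ × LR₂ = 2.0327.

Posterior odds ≈ 2.033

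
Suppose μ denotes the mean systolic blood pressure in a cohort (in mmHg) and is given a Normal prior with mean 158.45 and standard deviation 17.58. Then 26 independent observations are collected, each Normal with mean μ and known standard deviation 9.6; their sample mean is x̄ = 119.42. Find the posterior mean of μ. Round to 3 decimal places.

Posterior mean ≈ 119.863

Prior precision 1/τ₀² = 1/17.58² = 0.00323566; data precision n/σ² = 26/9.6² = 0.282118.
Posterior precision = 0.00323566 + 0.282118 = 0.285354.
Posterior mean = (0.00323566·158.45 + 0.282118·119.42) / 0.285354 = 119.863.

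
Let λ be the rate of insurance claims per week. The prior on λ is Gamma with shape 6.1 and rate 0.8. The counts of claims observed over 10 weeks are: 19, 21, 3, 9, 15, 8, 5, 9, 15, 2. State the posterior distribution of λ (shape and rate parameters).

Posterior: Gamma(shape=112.1, rate=10.8)

Total count ∑xᵢ = 106 over n = 10 weeks.
Gamma is conjugate to the Poisson likelihood: posterior is Gamma(shape = 6.1+106 = 112.1, rate = 0.8+10 = 10.8).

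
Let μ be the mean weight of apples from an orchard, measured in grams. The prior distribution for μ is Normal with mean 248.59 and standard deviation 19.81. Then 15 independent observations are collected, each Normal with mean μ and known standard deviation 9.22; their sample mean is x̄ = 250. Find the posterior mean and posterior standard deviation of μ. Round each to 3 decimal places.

With known σ, the Normal prior is conjugate. Weight on the data is w = (n/σ²)/(n/σ² + 1/τ₀²) = 0.176453/(0.176453+0.00254819) = 0.98576.
Posterior mean = w·x̄ + (1−w)·μ₀ = 0.98576·250 + 0.014236·248.59 = 249.980. Posterior variance = 1/(0.176453+0.00254819) = 5.58655, so SD = 2.364.

Posterior mean ≈ 249.980; posterior SD ≈ 2.364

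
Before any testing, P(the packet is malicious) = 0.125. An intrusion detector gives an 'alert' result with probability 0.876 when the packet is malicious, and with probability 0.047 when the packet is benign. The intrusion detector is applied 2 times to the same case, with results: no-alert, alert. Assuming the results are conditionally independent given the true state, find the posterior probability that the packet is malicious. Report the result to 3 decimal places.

Posterior P(H) ≈ 0.257

With H the event that the packet is malicious, the joint likelihood of the observed sequence is P(data|H) = 0.124·0.876 = 0.10862 and P(data|¬H) = 0.953·0.047 = 0.044791.
Bayes: P(H|data) = 0.125·0.10862 / (0.125·0.10862 + 0.875·0.044791) = 0.013578/0.052770 = 0.2573.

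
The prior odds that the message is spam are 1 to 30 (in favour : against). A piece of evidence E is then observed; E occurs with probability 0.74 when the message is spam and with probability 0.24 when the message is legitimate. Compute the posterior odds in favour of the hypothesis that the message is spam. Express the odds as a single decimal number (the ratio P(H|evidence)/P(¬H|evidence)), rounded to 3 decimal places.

Posterior odds ≈ 0.103

Prior odds = 1/30 = 0.033333. In log-odds, ln(0.033333) = -3.4012.
Add log likelihood ratio: ln(3.0833) = 1.1260.
Posterior log-odds = -2.2752, so posterior odds = exp(-2.2752) = 0.10278.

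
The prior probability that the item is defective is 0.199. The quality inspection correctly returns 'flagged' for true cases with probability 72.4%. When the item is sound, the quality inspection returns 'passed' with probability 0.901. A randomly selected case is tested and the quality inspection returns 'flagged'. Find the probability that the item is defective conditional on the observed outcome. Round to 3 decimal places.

P(H | E) ≈ 0.645

Write H for 'the item is defective'. Prior odds H:¬H = 0.199/0.801 = 0.24844. For the 'flagged' outcome, the likelihood ratio is 0.724/0.099 = 7.3131.
Posterior odds = 0.24844 × 7.3131 = 1.8169, so P(H|E) = 1.8169/(1+1.8169) = 0.645.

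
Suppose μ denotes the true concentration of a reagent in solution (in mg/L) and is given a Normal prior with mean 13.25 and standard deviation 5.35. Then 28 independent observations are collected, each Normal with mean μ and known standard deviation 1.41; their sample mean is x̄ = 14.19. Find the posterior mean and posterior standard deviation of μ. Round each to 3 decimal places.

Posterior mean ≈ 14.188; posterior SD ≈ 0.266

Prior precision 1/τ₀² = 1/5.35² = 0.0349375; data precision n/σ² = 28/1.41² = 14.0838.
Posterior precision = 0.0349375 + 14.0838 = 14.1187, giving posterior SD = 1/√14.1187 = 0.266.
Posterior mean = (0.0349375·13.25 + 14.0838·14.19) / 14.1187 = 14.188.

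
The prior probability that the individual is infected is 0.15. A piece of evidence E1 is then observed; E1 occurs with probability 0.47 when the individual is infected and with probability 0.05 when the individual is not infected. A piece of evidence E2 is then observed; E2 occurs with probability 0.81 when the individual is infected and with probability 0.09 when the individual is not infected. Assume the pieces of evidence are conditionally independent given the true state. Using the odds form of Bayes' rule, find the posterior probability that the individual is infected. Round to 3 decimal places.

Posterior probability ≈ 0.937

Prior odds = 0.15/(1−0.15) = 0.17647. In log-odds, ln(0.17647) = -1.7346.
Add log likelihood ratios: ln(9.4000) + ln(9.0000) = 4.4379.
Posterior log-odds = 2.7033, so posterior odds = exp(2.7033) = 14.929. Converting, P(H|E) = 14.929/15.929 = 0.937.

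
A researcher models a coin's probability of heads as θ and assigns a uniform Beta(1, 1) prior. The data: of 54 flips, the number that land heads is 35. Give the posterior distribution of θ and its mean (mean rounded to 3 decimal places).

Posterior: Beta(36, 20); mean ≈ 0.643

The binomial likelihood is conjugate to the Beta prior: with 35 successes and 19 failures, the posterior is Beta(1+35, 1+19) = Beta(36, 20).
E[θ | data] = 36/(36+20) = 0.643.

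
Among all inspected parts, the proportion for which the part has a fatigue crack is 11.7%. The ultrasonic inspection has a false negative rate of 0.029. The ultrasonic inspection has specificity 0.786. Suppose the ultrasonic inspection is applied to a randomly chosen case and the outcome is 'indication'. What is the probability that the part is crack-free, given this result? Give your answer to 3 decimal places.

P(¬H | E) ≈ 0.625

Write H for 'the part has a fatigue crack'. Prior odds H:¬H = 0.117/0.883 = 0.13250. For the 'indication' outcome, the likelihood ratio is 0.971/0.214 = 4.5374.
Posterior odds = 0.13250 × 4.5374 = 0.60122, so P(H|E) = 0.60122/(1+0.60122) = 0.375. Then P(¬H|E) = 1 − 0.375 = 0.625.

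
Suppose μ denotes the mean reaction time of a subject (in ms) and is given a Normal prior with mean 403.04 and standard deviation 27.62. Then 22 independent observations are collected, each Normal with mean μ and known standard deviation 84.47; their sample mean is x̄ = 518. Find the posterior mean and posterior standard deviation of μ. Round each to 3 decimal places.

Posterior mean ≈ 483.706; posterior SD ≈ 15.086

With known σ, the Normal prior is conjugate. Weight on the data is w = (n/σ²)/(n/σ² + 1/τ₀²) = 0.00308331/(0.00308331+0.00131085) = 0.70168.
Posterior mean = w·x̄ + (1−w)·μ₀ = 0.70168·518 + 0.29832·403.04 = 483.706. Posterior variance = 1/(0.00308331+0.00131085) = 227.575, so SD = 15.086.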